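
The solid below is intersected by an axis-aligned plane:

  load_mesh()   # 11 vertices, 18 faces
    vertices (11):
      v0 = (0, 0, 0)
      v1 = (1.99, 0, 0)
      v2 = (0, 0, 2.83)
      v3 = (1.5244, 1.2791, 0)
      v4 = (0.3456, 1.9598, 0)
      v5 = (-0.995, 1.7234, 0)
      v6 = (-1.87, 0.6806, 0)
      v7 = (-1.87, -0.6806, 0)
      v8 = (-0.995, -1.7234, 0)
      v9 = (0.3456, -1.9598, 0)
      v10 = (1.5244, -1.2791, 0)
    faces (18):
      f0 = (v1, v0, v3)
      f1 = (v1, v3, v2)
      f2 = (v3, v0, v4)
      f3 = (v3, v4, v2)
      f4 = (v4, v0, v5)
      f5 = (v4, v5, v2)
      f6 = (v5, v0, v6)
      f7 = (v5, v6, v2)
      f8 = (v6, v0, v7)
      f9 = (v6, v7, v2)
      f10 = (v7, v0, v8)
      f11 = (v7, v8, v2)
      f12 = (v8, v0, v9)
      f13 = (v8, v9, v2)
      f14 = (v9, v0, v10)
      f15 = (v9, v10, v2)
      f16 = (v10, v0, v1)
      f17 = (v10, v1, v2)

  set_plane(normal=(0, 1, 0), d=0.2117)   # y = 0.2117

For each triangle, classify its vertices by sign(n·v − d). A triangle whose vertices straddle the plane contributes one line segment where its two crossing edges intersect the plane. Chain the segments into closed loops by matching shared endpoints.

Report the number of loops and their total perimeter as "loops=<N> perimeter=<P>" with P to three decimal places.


Straddling triangles (10 of 18):
  (v1,v0,v3) [--+] → (0.252299, 0.2117, 0)–(1.91294, 0.2117, 0)  len=1.6606
  (v1,v3,v2) [-+-] → (1.91294, 0.2117, 0)–(0.252299, 0.2117, 2.36162)  len=2.8870
  (v3,v0,v4) [+-+] → (0.252299, 0.2117, 0)–(0.0373321, 0.2117, 0)  len=0.2150
  (v3,v4,v2) [++-] → (0.0373321, 0.2117, 2.5243)–(0.252299, 0.2117, 2.36162)  len=0.2696
  (v4,v0,v5) [+-+] → (0.0373321, 0.2117, 0)–(-0.122224, 0.2117, 0)  len=0.1596
  (v4,v5,v2) [++-] → (-0.122224, 0.2117, 2.48237)–(0.0373321, 0.2117, 2.5243)  len=0.1650
  (v5,v0,v6) [+-+] → (-0.122224, 0.2117, 0)–(-0.581662, 0.2117, 0)  len=0.4594
  (v5,v6,v2) [++-] → (-0.581662, 0.2117, 1.94973)–(-0.122224, 0.2117, 2.48237)  len=0.7034
  (v6,v0,v7) [+--] → (-0.581662, 0.2117, 0)–(-1.87, 0.2117, 0)  len=1.2883
  (v6,v7,v2) [+--] → (-1.87, 0.2117, 0)–(-0.581662, 0.2117, 1.94973)  len=2.3369

Chained into 1 loop(s):
  loop 1: 10 segments, perimeter = 10.1449
Total perimeter = 10.145

loops=1 perimeter=10.145


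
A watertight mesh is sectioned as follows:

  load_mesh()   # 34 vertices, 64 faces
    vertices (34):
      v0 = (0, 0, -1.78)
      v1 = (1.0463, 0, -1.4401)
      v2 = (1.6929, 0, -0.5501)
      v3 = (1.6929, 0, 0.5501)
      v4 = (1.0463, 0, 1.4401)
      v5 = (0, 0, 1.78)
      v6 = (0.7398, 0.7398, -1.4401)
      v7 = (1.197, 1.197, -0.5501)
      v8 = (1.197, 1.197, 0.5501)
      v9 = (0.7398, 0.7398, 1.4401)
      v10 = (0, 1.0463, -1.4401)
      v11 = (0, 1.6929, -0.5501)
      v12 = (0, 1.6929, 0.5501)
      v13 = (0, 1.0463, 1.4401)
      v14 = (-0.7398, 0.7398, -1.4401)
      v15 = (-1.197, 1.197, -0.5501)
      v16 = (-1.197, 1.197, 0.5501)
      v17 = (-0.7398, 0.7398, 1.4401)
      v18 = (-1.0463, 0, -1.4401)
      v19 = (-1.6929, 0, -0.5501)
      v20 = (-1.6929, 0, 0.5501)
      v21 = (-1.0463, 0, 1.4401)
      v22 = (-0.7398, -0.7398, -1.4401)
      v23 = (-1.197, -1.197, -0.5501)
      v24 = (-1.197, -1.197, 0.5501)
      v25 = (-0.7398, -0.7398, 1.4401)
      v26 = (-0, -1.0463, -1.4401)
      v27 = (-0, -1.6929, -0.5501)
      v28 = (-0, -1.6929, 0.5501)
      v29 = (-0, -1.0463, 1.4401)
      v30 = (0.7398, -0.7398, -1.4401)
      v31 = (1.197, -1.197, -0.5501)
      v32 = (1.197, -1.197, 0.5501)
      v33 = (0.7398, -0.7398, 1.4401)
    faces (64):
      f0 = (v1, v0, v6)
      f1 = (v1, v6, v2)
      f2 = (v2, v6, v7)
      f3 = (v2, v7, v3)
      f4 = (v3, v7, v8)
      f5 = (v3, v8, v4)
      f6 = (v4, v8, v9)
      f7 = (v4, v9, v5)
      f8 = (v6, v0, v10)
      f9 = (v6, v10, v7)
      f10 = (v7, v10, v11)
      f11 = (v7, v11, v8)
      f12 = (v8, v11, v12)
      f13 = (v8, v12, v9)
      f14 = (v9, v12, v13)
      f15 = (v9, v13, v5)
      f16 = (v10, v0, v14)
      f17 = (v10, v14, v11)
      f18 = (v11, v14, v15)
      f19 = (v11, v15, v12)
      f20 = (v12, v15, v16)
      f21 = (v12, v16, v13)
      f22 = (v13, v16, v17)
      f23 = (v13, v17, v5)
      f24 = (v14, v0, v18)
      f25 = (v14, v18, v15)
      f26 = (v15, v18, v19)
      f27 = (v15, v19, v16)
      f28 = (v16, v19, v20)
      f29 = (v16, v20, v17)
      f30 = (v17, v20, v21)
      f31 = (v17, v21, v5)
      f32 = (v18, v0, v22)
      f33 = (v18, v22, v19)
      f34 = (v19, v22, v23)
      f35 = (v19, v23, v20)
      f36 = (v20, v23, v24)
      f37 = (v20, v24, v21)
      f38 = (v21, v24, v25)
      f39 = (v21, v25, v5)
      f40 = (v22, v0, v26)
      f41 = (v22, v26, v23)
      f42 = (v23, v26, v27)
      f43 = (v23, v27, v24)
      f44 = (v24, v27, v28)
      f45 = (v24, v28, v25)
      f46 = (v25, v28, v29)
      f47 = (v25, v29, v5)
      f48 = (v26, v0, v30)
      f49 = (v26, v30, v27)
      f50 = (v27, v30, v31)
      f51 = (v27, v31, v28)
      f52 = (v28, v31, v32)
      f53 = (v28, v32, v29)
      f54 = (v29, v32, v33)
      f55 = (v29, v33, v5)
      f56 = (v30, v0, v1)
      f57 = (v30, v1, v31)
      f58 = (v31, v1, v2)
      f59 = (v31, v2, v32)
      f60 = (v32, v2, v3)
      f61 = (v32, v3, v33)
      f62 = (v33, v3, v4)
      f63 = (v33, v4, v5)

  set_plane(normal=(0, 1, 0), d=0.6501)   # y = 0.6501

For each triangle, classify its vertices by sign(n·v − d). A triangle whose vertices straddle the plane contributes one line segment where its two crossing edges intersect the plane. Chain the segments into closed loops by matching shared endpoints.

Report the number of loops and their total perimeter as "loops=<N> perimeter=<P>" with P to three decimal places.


Straddling triangles (20 of 64):
  (v1,v0,v6) [--+] → (0.6501, 0.6501, -1.48131)–(0.776963, 0.6501, -1.4401)  len=0.1334
  (v1,v6,v2) [-+-] → (0.776963, 0.6501, -1.4401)–(0.855362, 0.6501, -1.33219)  len=0.1334
  (v2,v6,v7) [-++] → (0.855362, 0.6501, -1.33219)–(1.42357, 0.6501, -0.5501)  len=0.9667
  (v2,v7,v3) [-+-] → (1.42357, 0.6501, -0.5501)–(1.42357, 0.6501, -0.0474272)  len=0.5027
  (v3,v7,v8) [-++] → (1.42357, 0.6501, -0.0474272)–(1.42357, 0.6501, 0.5501)  len=0.5975
  (v3,v8,v4) [-+-] → (1.42357, 0.6501, 0.5501)–(1.12815, 0.6501, 0.956734)  len=0.5026
  (v4,v8,v9) [-++] → (1.12815, 0.6501, 0.956734)–(0.776963, 0.6501, 1.4401)  len=0.5975
  (v4,v9,v5) [-+-] → (0.776963, 0.6501, 1.4401)–(0.6501, 0.6501, 1.48131)  len=0.1334
  (v6,v0,v10) [+-+] → (0.6501, 0.6501, -1.48131)–(0, 0.6501, -1.56881)  len=0.6560
  (v9,v13,v5) [++-] → (0, 0.6501, 1.56881)–(0.6501, 0.6501, 1.48131)  len=0.6560
  (v10,v0,v14) [+-+] → (0, 0.6501, -1.56881)–(-0.6501, 0.6501, -1.48131)  len=0.6560
  (v13,v17,v5) [++-] → (-0.6501, 0.6501, 1.48131)–(0, 0.6501, 1.56881)  len=0.6560
  (v14,v0,v18) [+--] → (-0.6501, 0.6501, -1.48131)–(-0.776963, 0.6501, -1.4401)  len=0.1334
  (v14,v18,v15) [+-+] → (-0.776963, 0.6501, -1.4401)–(-1.12815, 0.6501, -0.956734)  len=0.5975
  (v15,v18,v19) [+--] → (-1.12815, 0.6501, -0.956734)–(-1.42357, 0.6501, -0.5501)  len=0.5026
  (v15,v19,v16) [+-+] → (-1.42357, 0.6501, -0.5501)–(-1.42357, 0.6501, 0.0474272)  len=0.5975
  (v16,v19,v20) [+--] → (-1.42357, 0.6501, 0.0474272)–(-1.42357, 0.6501, 0.5501)  len=0.5027
  (v16,v20,v17) [+-+] → (-1.42357, 0.6501, 0.5501)–(-0.855362, 0.6501, 1.33219)  len=0.9667
  (v17,v20,v21) [+--] → (-0.855362, 0.6501, 1.33219)–(-0.776963, 0.6501, 1.4401)  len=0.1334
  (v17,v21,v5) [+--] → (-0.776963, 0.6501, 1.4401)–(-0.6501, 0.6501, 1.48131)  len=0.1334

Chained into 1 loop(s):
  loop 1: 20 segments, perimeter = 9.7582
Total perimeter = 9.758

loops=1 perimeter=9.758


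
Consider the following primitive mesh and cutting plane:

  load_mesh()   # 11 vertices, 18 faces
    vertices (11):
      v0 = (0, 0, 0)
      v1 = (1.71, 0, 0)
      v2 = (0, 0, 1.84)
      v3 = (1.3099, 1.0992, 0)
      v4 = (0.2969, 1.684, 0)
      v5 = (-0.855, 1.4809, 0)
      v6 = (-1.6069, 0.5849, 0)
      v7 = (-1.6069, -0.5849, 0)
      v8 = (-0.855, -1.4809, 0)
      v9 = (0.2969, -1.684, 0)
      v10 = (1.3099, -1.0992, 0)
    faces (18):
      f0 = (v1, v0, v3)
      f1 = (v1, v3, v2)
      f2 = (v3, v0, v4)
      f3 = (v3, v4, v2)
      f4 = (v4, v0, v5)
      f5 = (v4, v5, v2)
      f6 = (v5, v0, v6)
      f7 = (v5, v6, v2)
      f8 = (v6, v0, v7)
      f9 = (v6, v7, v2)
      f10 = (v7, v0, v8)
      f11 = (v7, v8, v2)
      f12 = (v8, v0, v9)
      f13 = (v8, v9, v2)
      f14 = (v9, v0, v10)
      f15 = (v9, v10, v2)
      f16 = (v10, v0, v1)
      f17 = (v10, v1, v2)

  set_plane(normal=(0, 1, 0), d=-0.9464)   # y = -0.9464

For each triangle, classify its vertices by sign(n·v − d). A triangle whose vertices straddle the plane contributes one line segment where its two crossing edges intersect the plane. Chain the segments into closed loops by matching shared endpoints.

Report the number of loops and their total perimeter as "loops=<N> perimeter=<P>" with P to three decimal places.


loops=1 perimeter=5.860

Straddling triangles (8 of 18):
  (v7,v0,v8) [++-] → (-0.546406, -0.9464, 0)–(-1.30354, -0.9464, 0)  len=0.7571
  (v7,v8,v2) [+-+] → (-1.30354, -0.9464, 0)–(-0.546406, -0.9464, 0.66411)  len=1.0071
  (v8,v0,v9) [-+-] → (-0.546406, -0.9464, 0)–(0.166856, -0.9464, 0)  len=0.7133
  (v8,v9,v2) [--+] → (0.166856, -0.9464, 0.805929)–(-0.546406, -0.9464, 0.66411)  len=0.7272
  (v9,v0,v10) [-+-] → (0.166856, -0.9464, 0)–(1.12781, -0.9464, 0)  len=0.9610
  (v9,v10,v2) [--+] → (1.12781, -0.9464, 0.255779)–(0.166856, -0.9464, 0.805929)  len=1.1073
  (v10,v0,v1) [-++] → (1.12781, -0.9464, 0)–(1.36552, -0.9464, 0)  len=0.2377
  (v10,v1,v2) [-++] → (1.36552, -0.9464, 0)–(1.12781, -0.9464, 0.255779)  len=0.3492

Chained into 1 loop(s):
  loop 1: 8 segments, perimeter = 5.8599
Total perimeter = 5.860


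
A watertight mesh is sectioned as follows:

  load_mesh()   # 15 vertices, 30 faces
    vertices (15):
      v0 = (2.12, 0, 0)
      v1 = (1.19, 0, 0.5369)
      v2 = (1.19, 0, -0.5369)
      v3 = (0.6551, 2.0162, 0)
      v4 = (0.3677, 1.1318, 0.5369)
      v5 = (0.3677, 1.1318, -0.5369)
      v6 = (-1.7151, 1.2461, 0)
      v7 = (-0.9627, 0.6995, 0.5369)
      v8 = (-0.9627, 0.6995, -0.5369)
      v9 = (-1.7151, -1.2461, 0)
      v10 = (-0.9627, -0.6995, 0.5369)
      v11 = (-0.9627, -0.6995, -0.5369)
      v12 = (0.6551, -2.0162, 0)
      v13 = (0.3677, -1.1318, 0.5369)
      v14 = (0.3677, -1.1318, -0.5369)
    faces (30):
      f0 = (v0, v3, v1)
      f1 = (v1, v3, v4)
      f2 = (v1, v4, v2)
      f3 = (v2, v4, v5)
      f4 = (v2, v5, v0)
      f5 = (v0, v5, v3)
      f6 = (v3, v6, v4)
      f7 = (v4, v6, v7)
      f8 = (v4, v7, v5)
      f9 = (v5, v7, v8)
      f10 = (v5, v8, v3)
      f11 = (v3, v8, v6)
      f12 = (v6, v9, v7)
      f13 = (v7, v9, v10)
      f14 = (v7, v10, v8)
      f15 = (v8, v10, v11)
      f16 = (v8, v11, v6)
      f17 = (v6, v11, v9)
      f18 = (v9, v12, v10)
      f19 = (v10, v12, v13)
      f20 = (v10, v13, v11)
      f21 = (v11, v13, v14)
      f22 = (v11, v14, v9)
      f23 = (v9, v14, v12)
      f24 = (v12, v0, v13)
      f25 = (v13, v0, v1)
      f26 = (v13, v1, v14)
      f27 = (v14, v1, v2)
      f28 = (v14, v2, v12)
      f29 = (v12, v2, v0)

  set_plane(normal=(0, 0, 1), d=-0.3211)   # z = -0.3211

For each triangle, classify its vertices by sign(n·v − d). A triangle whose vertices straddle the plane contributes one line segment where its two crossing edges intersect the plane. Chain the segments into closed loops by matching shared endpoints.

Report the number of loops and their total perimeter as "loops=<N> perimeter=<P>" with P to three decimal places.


Straddling triangles (20 of 30):
  (v1,v4,v2) [++-] → (1.02474, 0.227456, -0.3211)–(1.19, 0, -0.3211)  len=0.2812
  (v2,v4,v5) [-+-] → (1.02474, 0.227456, -0.3211)–(0.3677, 1.1318, -0.3211)  len=1.1178
  (v2,v5,v0) [--+] → (1.07201, 0.676888, -0.3211)–(1.5638, 0, -0.3211)  len=0.8367
  (v0,v5,v3) [+-+] → (1.07201, 0.676888, -0.3211)–(0.483217, 1.48727, -0.3211)  len=1.0017
  (v4,v7,v5) [++-] → (0.100331, 1.04492, -0.3211)–(0.3677, 1.1318, -0.3211)  len=0.2811
  (v5,v7,v8) [-+-] → (0.100331, 1.04492, -0.3211)–(-0.9627, 0.6995, -0.3211)  len=1.1177
  (v5,v8,v3) [--+] → (-0.312446, 1.22873, -0.3211)–(0.483217, 1.48727, -0.3211)  len=0.8366
  (v3,v8,v6) [+-+] → (-0.312446, 1.22873, -0.3211)–(-1.26512, 0.919199, -0.3211)  len=1.0017
  (v7,v10,v8) [++-] → (-0.9627, 0.418345, -0.3211)–(-0.9627, 0.6995, -0.3211)  len=0.2812
  (v8,v10,v11) [-+-] → (-0.9627, 0.418345, -0.3211)–(-0.9627, -0.6995, -0.3211)  len=1.1178
  (v8,v11,v6) [--+] → (-1.26512, 0.0825087, -0.3211)–(-1.26512, 0.919199, -0.3211)  len=0.8367
  (v6,v11,v9) [+-+] → (-1.26512, 0.0825087, -0.3211)–(-1.26512, -0.919199, -0.3211)  len=1.0017
  (v10,v13,v11) [++-] → (-0.695331, -0.786379, -0.3211)–(-0.9627, -0.6995, -0.3211)  len=0.2811
  (v11,v13,v14) [-+-] → (-0.695331, -0.786379, -0.3211)–(0.3677, -1.1318, -0.3211)  len=1.1177
  (v11,v14,v9) [--+] → (-0.469454, -1.17774, -0.3211)–(-1.26512, -0.919199, -0.3211)  len=0.8366
  (v9,v14,v12) [+-+] → (-0.469454, -1.17774, -0.3211)–(0.483217, -1.48727, -0.3211)  len=1.0017
  (v13,v1,v14) [++-] → (0.532956, -0.904344, -0.3211)–(0.3677, -1.1318, -0.3211)  len=0.2812
  (v14,v1,v2) [-+-] → (0.532956, -0.904344, -0.3211)–(1.19, 0, -0.3211)  len=1.1178
  (v14,v2,v12) [--+] → (0.975004, -0.810385, -0.3211)–(0.483217, -1.48727, -0.3211)  len=0.8367
  (v12,v2,v0) [+-+] → (0.975004, -0.810385, -0.3211)–(1.5638, 0, -0.3211)  len=1.0017

Chained into 2 loop(s):
  loop 1: 10 segments, perimeter = 6.9947
  loop 2: 10 segments, perimeter = 9.1918
Total perimeter = 16.186

loops=2 perimeter=16.186


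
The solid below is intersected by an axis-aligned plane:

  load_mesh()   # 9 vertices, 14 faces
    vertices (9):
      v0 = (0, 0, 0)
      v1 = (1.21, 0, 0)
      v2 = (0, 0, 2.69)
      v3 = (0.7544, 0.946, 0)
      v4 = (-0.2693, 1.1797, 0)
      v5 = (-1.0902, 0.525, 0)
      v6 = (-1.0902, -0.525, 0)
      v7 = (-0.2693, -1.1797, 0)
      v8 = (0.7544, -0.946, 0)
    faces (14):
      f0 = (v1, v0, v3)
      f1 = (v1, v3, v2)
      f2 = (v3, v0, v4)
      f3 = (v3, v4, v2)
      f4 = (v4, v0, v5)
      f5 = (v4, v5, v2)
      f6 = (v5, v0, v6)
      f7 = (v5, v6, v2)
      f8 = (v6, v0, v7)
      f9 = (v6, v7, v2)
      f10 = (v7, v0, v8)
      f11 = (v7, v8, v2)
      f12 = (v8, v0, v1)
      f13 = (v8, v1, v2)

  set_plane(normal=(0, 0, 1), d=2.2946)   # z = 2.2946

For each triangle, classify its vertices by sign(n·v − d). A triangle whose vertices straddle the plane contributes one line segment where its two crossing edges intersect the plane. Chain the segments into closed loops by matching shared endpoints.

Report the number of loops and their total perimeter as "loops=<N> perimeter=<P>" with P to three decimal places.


loops=1 perimeter=1.080

Straddling triangles (7 of 14):
  (v1,v3,v2) [--+] → (0.110888, 0.139051, 2.2946)–(0.177857, 0, 2.2946)  len=0.1543
  (v3,v4,v2) [--+] → (-0.0395841, 0.173403, 2.2946)–(0.110888, 0.139051, 2.2946)  len=0.1543
  (v4,v5,v2) [--+] → (-0.160247, 0.0771691, 2.2946)–(-0.0395841, 0.173403, 2.2946)  len=0.1543
  (v5,v6,v2) [--+] → (-0.160247, -0.0771691, 2.2946)–(-0.160247, 0.0771691, 2.2946)  len=0.1543
  (v6,v7,v2) [--+] → (-0.0395841, -0.173403, 2.2946)–(-0.160247, -0.0771691, 2.2946)  len=0.1543
  (v7,v8,v2) [--+] → (0.110888, -0.139051, 2.2946)–(-0.0395841, -0.173403, 2.2946)  len=0.1543
  (v8,v1,v2) [--+] → (0.177857, 0, 2.2946)–(0.110888, -0.139051, 2.2946)  len=0.1543

Chained into 1 loop(s):
  loop 1: 7 segments, perimeter = 1.0804
Total perimeter = 1.080


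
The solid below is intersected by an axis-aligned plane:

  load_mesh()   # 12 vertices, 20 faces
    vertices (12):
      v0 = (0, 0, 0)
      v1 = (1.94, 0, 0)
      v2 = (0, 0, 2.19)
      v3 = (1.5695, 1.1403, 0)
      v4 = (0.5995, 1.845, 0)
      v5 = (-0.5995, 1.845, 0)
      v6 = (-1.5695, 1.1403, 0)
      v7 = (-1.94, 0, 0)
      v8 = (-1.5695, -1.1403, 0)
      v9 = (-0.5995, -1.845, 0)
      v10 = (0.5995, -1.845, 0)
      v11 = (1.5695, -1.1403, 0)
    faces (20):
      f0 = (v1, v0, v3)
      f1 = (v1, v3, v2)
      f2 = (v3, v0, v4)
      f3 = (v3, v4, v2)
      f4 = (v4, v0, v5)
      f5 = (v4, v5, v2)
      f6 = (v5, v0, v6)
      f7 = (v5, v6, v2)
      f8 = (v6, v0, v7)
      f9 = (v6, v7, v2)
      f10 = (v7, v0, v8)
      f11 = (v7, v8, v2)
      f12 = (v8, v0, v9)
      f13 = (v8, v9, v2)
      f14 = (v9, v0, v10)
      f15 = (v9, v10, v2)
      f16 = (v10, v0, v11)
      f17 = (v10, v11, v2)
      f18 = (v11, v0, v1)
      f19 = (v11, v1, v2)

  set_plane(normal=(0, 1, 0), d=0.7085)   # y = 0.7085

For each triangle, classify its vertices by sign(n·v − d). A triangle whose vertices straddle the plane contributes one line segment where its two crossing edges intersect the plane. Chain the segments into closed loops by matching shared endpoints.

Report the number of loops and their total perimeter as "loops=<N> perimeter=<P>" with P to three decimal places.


Straddling triangles (10 of 20):
  (v1,v0,v3) [--+] → (0.975174, 0.7085, 0)–(1.7098, 0.7085, 0)  len=0.7346
  (v1,v3,v2) [-+-] → (1.7098, 0.7085, 0)–(0.975174, 0.7085, 0.829292)  len=1.1079
  (v3,v0,v4) [+-+] → (0.975174, 0.7085, 0)–(0.230214, 0.7085, 0)  len=0.7450
  (v3,v4,v2) [++-] → (0.230214, 0.7085, 1.34902)–(0.975174, 0.7085, 0.829292)  len=0.9083
  (v4,v0,v5) [+-+] → (0.230214, 0.7085, 0)–(-0.230214, 0.7085, 0)  len=0.4604
  (v4,v5,v2) [++-] → (-0.230214, 0.7085, 1.34902)–(0.230214, 0.7085, 1.34902)  len=0.4604
  (v5,v0,v6) [+-+] → (-0.230214, 0.7085, 0)–(-0.975174, 0.7085, 0)  len=0.7450
  (v5,v6,v2) [++-] → (-0.975174, 0.7085, 0.829292)–(-0.230214, 0.7085, 1.34902)  len=0.9083
  (v6,v0,v7) [+--] → (-0.975174, 0.7085, 0)–(-1.7098, 0.7085, 0)  len=0.7346
  (v6,v7,v2) [+--] → (-1.7098, 0.7085, 0)–(-0.975174, 0.7085, 0.829292)  len=1.1079

Chained into 1 loop(s):
  loop 1: 10 segments, perimeter = 7.9125
Total perimeter = 7.912

loops=1 perimeter=7.912


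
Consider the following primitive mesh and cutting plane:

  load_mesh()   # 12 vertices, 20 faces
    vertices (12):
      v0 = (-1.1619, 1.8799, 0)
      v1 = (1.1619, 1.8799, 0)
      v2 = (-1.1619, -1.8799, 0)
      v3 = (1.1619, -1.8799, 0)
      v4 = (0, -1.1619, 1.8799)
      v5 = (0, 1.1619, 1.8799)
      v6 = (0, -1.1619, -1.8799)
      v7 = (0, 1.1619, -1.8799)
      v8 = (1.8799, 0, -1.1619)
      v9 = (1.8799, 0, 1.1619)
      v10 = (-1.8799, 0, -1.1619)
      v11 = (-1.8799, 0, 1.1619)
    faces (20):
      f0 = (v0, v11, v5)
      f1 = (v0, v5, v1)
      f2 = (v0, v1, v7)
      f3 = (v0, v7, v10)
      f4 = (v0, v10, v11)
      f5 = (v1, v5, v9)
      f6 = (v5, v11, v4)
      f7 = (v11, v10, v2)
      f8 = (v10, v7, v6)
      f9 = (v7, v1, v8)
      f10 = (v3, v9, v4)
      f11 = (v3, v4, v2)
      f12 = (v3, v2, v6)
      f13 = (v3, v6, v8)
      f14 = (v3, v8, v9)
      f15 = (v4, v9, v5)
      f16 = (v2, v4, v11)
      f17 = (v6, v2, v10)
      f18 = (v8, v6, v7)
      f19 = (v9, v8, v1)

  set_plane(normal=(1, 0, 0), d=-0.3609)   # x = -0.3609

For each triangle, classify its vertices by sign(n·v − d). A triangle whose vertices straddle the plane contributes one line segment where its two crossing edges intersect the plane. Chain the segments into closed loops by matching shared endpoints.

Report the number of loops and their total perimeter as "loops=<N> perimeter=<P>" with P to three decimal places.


Straddling triangles (10 of 20):
  (v0,v11,v5) [--+] → (-0.3609, 0.93884, 1.74206)–(-0.3609, 1.38492, 1.29598)  len=0.6309
  (v0,v5,v1) [-++] → (-0.3609, 1.38492, 1.29598)–(-0.3609, 1.8799, 0)  len=1.3873
  (v0,v1,v7) [-++] → (-0.3609, 1.8799, 0)–(-0.3609, 1.38492, -1.29598)  len=1.3873
  (v0,v7,v10) [-+-] → (-0.3609, 1.38492, -1.29598)–(-0.3609, 0.93884, -1.74206)  len=0.6309
  (v5,v11,v4) [+-+] → (-0.3609, 0.93884, 1.74206)–(-0.3609, -0.93884, 1.74206)  len=1.8777
  (v10,v7,v6) [-++] → (-0.3609, 0.93884, -1.74206)–(-0.3609, -0.93884, -1.74206)  len=1.8777
  (v3,v4,v2) [++-] → (-0.3609, -1.38492, 1.29598)–(-0.3609, -1.8799, 0)  len=1.3873
  (v3,v2,v6) [+-+] → (-0.3609, -1.8799, 0)–(-0.3609, -1.38492, -1.29598)  len=1.3873
  (v2,v4,v11) [-+-] → (-0.3609, -1.38492, 1.29598)–(-0.3609, -0.93884, 1.74206)  len=0.6309
  (v6,v2,v10) [+--] → (-0.3609, -1.38492, -1.29598)–(-0.3609, -0.93884, -1.74206)  len=0.6309

Chained into 1 loop(s):
  loop 1: 10 segments, perimeter = 11.8279
Total perimeter = 11.828

loops=1 perimeter=11.828


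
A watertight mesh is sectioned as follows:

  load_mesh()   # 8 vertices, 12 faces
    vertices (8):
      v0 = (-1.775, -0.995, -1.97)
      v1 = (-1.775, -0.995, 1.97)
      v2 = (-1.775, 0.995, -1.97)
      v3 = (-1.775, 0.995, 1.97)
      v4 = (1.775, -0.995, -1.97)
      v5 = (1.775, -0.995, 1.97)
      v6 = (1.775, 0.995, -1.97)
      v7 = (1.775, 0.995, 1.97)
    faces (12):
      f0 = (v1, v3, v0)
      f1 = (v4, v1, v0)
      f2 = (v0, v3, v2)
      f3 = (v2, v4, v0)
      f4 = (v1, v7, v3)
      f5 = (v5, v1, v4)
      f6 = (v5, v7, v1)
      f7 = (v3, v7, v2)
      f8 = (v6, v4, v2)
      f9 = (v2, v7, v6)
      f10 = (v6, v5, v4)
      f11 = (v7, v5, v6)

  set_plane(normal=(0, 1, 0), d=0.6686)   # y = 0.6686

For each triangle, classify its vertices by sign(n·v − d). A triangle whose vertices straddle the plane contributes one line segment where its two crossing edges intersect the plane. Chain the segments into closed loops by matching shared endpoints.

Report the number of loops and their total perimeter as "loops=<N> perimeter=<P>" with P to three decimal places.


loops=1 perimeter=14.980

Straddling triangles (8 of 12):
  (v1,v3,v0) [-+-] → (-1.775, 0.6686, 1.97)–(-1.775, 0.6686, 1.32376)  len=0.6462
  (v0,v3,v2) [-++] → (-1.775, 0.6686, 1.32376)–(-1.775, 0.6686, -1.97)  len=3.2938
  (v2,v4,v0) [+--] → (-1.19273, 0.6686, -1.97)–(-1.775, 0.6686, -1.97)  len=0.5823
  (v1,v7,v3) [-++] → (1.19273, 0.6686, 1.97)–(-1.775, 0.6686, 1.97)  len=2.9677
  (v5,v7,v1) [-+-] → (1.775, 0.6686, 1.97)–(1.19273, 0.6686, 1.97)  len=0.5823
  (v6,v4,v2) [+-+] → (1.775, 0.6686, -1.97)–(-1.19273, 0.6686, -1.97)  len=2.9677
  (v6,v5,v4) [+--] → (1.775, 0.6686, -1.32376)–(1.775, 0.6686, -1.97)  len=0.6462
  (v7,v5,v6) [+-+] → (1.775, 0.6686, 1.97)–(1.775, 0.6686, -1.32376)  len=3.2938

Chained into 1 loop(s):
  loop 1: 8 segments, perimeter = 14.9800
Total perimeter = 14.980


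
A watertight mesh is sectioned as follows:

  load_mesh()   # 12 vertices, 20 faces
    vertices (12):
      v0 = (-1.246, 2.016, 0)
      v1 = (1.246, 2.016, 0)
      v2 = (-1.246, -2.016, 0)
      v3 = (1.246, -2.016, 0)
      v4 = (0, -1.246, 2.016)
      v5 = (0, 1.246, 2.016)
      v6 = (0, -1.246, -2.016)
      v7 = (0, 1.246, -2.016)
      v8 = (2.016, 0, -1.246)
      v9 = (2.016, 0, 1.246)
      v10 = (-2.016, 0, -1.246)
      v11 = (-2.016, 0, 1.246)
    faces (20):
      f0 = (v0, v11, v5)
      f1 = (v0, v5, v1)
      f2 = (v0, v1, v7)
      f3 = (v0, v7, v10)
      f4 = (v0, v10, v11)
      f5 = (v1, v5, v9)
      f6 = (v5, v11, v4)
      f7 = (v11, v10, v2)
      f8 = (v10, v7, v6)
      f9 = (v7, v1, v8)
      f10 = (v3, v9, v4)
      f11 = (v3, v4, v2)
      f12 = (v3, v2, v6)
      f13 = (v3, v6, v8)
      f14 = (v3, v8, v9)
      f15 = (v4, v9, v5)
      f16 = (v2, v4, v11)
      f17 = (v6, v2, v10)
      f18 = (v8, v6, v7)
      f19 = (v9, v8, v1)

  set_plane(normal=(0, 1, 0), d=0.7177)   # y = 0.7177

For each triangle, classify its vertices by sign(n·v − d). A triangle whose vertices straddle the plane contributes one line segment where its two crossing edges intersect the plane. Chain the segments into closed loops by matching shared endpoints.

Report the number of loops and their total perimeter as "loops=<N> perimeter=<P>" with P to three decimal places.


Straddling triangles (10 of 20):
  (v0,v11,v5) [+-+] → (-1.74188, 0.7177, 0.802422)–(-0.854778, 0.7177, 1.68952)  len=1.2546
  (v0,v7,v10) [++-] → (-0.854778, 0.7177, -1.68952)–(-1.74188, 0.7177, -0.802422)  len=1.2546
  (v0,v10,v11) [+--] → (-1.74188, 0.7177, -0.802422)–(-1.74188, 0.7177, 0.802422)  len=1.6048
  (v1,v5,v9) [++-] → (0.854778, 0.7177, 1.68952)–(1.74188, 0.7177, 0.802422)  len=1.2546
  (v5,v11,v4) [+--] → (-0.854778, 0.7177, 1.68952)–(0, 0.7177, 2.016)  len=0.9150
  (v10,v7,v6) [-+-] → (-0.854778, 0.7177, -1.68952)–(0, 0.7177, -2.016)  len=0.9150
  (v7,v1,v8) [++-] → (1.74188, 0.7177, -0.802422)–(0.854778, 0.7177, -1.68952)  len=1.2546
  (v4,v9,v5) [--+] → (0.854778, 0.7177, 1.68952)–(0, 0.7177, 2.016)  len=0.9150
  (v8,v6,v7) [--+] → (0, 0.7177, -2.016)–(0.854778, 0.7177, -1.68952)  len=0.9150
  (v9,v8,v1) [--+] → (1.74188, 0.7177, -0.802422)–(1.74188, 0.7177, 0.802422)  len=1.6048

Chained into 1 loop(s):
  loop 1: 10 segments, perimeter = 11.8879
Total perimeter = 11.888

loops=1 perimeter=11.888


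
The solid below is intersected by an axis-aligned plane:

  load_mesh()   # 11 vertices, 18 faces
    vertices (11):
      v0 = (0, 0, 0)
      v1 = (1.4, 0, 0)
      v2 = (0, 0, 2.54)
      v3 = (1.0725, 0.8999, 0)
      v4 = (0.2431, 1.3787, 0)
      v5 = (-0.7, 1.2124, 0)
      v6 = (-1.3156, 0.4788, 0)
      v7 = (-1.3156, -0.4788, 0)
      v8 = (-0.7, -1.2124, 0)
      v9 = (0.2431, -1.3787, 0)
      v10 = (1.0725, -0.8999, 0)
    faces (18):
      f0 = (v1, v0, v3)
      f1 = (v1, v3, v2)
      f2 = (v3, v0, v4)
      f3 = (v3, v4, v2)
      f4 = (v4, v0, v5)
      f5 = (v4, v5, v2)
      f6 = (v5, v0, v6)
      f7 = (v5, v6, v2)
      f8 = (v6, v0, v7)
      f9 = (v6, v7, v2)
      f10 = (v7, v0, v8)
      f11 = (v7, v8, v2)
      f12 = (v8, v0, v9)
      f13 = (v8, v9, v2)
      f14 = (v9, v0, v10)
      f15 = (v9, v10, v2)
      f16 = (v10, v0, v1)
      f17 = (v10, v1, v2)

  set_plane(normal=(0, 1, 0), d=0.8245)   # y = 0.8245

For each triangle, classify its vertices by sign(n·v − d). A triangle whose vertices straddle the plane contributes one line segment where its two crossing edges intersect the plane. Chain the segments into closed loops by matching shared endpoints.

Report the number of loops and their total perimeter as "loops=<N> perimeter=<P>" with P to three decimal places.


loops=1 perimeter=5.169

Straddling triangles (8 of 18):
  (v1,v0,v3) [--+] → (0.982638, 0.8245, 0)–(1.09994, 0.8245, 0)  len=0.1173
  (v1,v3,v2) [-+-] → (1.09994, 0.8245, 0)–(0.982638, 0.8245, 0.212819)  len=0.2430
  (v3,v0,v4) [+-+] → (0.982638, 0.8245, 0)–(0.14538, 0.8245, 0)  len=0.8373
  (v3,v4,v2) [++-] → (0.14538, 0.8245, 1.02101)–(0.982638, 0.8245, 0.212819)  len=1.1637
  (v4,v0,v5) [+-+] → (0.14538, 0.8245, 0)–(-0.476039, 0.8245, 0)  len=0.6214
  (v4,v5,v2) [++-] → (-0.476039, 0.8245, 0.812658)–(0.14538, 0.8245, 1.02101)  len=0.6554
  (v5,v0,v6) [+--] → (-0.476039, 0.8245, 0)–(-1.02551, 0.8245, 0)  len=0.5495
  (v5,v6,v2) [+--] → (-1.02551, 0.8245, 0)–(-0.476039, 0.8245, 0.812658)  len=0.9810

Chained into 1 loop(s):
  loop 1: 8 segments, perimeter = 5.1685
Total perimeter = 5.169


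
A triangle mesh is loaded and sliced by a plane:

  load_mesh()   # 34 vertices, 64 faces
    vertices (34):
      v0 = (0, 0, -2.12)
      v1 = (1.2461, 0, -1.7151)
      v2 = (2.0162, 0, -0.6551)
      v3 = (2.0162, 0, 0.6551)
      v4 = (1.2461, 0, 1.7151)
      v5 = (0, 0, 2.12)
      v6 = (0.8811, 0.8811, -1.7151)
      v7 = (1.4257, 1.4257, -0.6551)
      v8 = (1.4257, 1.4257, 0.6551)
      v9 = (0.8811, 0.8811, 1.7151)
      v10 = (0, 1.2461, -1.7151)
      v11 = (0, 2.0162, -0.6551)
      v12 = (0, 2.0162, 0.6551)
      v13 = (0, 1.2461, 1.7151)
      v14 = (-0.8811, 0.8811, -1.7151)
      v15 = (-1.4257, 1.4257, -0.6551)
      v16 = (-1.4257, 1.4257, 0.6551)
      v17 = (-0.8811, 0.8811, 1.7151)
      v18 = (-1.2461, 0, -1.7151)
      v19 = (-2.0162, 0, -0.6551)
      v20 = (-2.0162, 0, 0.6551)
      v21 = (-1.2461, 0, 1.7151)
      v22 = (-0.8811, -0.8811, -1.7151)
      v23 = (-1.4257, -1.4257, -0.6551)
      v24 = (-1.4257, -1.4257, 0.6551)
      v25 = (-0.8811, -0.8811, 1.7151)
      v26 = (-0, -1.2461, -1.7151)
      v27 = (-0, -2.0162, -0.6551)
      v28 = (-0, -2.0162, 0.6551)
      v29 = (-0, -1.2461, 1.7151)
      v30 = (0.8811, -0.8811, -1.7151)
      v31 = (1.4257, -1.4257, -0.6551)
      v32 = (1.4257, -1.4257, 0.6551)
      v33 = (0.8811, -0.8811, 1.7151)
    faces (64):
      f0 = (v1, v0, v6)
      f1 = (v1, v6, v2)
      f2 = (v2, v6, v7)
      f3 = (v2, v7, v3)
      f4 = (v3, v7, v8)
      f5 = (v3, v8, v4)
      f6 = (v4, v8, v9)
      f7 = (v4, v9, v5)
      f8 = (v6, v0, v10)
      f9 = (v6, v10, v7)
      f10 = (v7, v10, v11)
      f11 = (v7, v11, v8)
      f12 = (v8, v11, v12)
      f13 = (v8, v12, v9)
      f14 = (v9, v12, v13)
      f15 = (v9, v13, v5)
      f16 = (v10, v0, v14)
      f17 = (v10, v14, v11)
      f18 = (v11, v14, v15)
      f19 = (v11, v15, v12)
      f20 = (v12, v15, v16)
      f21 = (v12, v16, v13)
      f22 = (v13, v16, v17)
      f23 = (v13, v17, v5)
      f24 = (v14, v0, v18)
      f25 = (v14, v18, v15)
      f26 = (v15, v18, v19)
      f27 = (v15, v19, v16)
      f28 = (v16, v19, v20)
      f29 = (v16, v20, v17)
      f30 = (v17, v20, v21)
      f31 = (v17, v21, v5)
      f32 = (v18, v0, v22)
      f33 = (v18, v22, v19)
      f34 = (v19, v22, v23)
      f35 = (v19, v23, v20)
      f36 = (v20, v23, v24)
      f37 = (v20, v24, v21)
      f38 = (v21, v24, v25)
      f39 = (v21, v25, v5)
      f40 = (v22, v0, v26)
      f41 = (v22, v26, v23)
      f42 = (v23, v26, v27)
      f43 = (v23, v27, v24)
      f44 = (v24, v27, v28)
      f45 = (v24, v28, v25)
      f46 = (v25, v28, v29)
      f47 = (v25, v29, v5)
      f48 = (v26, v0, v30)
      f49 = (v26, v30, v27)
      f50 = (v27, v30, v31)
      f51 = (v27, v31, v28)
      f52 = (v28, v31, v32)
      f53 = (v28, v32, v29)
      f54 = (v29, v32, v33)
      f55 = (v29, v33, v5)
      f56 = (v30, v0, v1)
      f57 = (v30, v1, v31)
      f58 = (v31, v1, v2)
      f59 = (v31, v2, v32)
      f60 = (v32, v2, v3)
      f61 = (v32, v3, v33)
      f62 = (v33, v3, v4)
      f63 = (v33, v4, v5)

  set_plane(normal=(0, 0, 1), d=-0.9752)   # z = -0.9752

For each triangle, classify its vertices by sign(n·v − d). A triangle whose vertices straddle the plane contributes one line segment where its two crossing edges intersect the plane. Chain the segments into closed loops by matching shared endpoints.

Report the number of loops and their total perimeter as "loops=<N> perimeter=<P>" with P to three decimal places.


loops=1 perimeter=10.921

Straddling triangles (16 of 64):
  (v1,v6,v2) [--+] → (1.67342, 0.266076, -0.9752)–(1.78364, 0, -0.9752)  len=0.2880
  (v2,v6,v7) [+-+] → (1.67342, 0.266076, -0.9752)–(1.26124, 1.26124, -0.9752)  len=1.0771
  (v6,v10,v7) [--+] → (0.995166, 1.37146, -0.9752)–(1.26124, 1.26124, -0.9752)  len=0.2880
  (v7,v10,v11) [+-+] → (0.995166, 1.37146, -0.9752)–(0, 1.78364, -0.9752)  len=1.0771
  (v10,v14,v11) [--+] → (-0.266076, 1.67342, -0.9752)–(0, 1.78364, -0.9752)  len=0.2880
  (v11,v14,v15) [+-+] → (-0.266076, 1.67342, -0.9752)–(-1.26124, 1.26124, -0.9752)  len=1.0771
  (v14,v18,v15) [--+] → (-1.37146, 0.995166, -0.9752)–(-1.26124, 1.26124, -0.9752)  len=0.2880
  (v15,v18,v19) [+-+] → (-1.37146, 0.995166, -0.9752)–(-1.78364, 0, -0.9752)  len=1.0771
  (v18,v22,v19) [--+] → (-1.67342, -0.266076, -0.9752)–(-1.78364, 0, -0.9752)  len=0.2880
  (v19,v22,v23) [+-+] → (-1.67342, -0.266076, -0.9752)–(-1.26124, -1.26124, -0.9752)  len=1.0771
  (v22,v26,v23) [--+] → (-0.995166, -1.37146, -0.9752)–(-1.26124, -1.26124, -0.9752)  len=0.2880
  (v23,v26,v27) [+-+] → (-0.995166, -1.37146, -0.9752)–(0, -1.78364, -0.9752)  len=1.0771
  (v26,v30,v27) [--+] → (0.266076, -1.67342, -0.9752)–(0, -1.78364, -0.9752)  len=0.2880
  (v27,v30,v31) [+-+] → (0.266076, -1.67342, -0.9752)–(1.26124, -1.26124, -0.9752)  len=1.0771
  (v30,v1,v31) [--+] → (1.37146, -0.995166, -0.9752)–(1.26124, -1.26124, -0.9752)  len=0.2880
  (v31,v1,v2) [+-+] → (1.37146, -0.995166, -0.9752)–(1.78364, 0, -0.9752)  len=1.0771

Chained into 1 loop(s):
  loop 1: 16 segments, perimeter = 10.9212
Total perimeter = 10.921


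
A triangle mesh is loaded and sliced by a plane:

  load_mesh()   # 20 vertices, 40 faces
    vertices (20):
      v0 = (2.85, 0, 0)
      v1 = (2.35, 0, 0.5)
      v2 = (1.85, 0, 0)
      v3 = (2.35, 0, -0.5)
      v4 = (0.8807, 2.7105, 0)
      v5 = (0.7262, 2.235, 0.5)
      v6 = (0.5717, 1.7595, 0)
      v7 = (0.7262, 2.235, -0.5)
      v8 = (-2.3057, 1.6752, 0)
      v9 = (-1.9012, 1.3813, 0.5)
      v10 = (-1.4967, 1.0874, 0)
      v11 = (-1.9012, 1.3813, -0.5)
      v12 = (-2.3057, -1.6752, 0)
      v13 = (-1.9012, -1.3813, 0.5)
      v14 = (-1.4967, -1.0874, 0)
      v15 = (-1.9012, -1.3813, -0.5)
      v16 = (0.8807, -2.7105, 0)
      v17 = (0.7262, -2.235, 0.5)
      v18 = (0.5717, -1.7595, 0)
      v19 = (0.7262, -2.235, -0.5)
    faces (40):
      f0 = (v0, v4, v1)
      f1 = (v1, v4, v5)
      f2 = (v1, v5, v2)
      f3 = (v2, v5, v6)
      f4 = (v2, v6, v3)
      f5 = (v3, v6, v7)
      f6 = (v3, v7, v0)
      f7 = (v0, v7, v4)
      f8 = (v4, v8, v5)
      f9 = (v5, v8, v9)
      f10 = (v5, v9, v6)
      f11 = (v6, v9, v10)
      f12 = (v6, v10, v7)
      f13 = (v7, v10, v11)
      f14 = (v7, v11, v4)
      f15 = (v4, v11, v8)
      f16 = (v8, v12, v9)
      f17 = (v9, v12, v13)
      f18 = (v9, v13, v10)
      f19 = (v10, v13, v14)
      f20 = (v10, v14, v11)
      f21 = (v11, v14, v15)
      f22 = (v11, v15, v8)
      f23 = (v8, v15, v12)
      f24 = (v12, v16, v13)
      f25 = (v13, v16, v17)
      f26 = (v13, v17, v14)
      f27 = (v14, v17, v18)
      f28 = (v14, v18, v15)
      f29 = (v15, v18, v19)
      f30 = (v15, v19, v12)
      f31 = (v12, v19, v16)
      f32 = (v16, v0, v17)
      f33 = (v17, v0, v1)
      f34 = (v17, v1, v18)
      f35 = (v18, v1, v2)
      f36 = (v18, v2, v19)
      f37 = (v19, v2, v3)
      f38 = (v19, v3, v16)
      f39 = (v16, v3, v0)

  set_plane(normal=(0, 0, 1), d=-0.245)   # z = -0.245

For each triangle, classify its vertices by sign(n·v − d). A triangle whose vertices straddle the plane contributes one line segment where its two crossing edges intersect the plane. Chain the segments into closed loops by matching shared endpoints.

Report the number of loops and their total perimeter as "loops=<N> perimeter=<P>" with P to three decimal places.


loops=2 perimeter=27.626

Straddling triangles (20 of 40):
  (v2,v6,v3) [++-] → (1.44307, 0.897345, -0.245)–(2.095, 0, -0.245)  len=1.1092
  (v3,v6,v7) [-+-] → (1.44307, 0.897345, -0.245)–(0.647405, 1.99249, -0.245)  len=1.3537
  (v3,v7,v0) [--+] → (1.80934, 1.09515, -0.245)–(2.605, 0, -0.245)  len=1.3537
  (v0,v7,v4) [+-+] → (1.80934, 1.09515, -0.245)–(0.804995, 2.4775, -0.245)  len=1.7087
  (v6,v10,v7) [++-] → (-0.407479, 1.64972, -0.245)–(0.647405, 1.99249, -0.245)  len=1.1092
  (v7,v10,v11) [-+-] → (-0.407479, 1.64972, -0.245)–(-1.6949, 1.23141, -0.245)  len=1.3537
  (v7,v11,v4) [--+] → (-0.482431, 2.05919, -0.245)–(0.804995, 2.4775, -0.245)  len=1.3537
  (v4,v11,v8) [+-+] → (-0.482431, 2.05919, -0.245)–(-2.1075, 1.53119, -0.245)  len=1.7087
  (v10,v14,v11) [++-] → (-1.6949, 0.122263, -0.245)–(-1.6949, 1.23141, -0.245)  len=1.1091
  (v11,v14,v15) [-+-] → (-1.6949, 0.122263, -0.245)–(-1.6949, -1.23141, -0.245)  len=1.3537
  (v11,v15,v8) [--+] → (-2.1075, 0.177515, -0.245)–(-2.1075, 1.53119, -0.245)  len=1.3537
  (v8,v15,v12) [+-+] → (-2.1075, 0.177515, -0.245)–(-2.1075, -1.53119, -0.245)  len=1.7087
  (v14,v18,v15) [++-] → (-0.640021, -1.57418, -0.245)–(-1.6949, -1.23141, -0.245)  len=1.1092
  (v15,v18,v19) [-+-] → (-0.640021, -1.57418, -0.245)–(0.647405, -1.99249, -0.245)  len=1.3537
  (v15,v19,v12) [--+] → (-0.820069, -1.9495, -0.245)–(-2.1075, -1.53119, -0.245)  len=1.3537
  (v12,v19,v16) [+-+] → (-0.820069, -1.9495, -0.245)–(0.804995, -2.4775, -0.245)  len=1.7087
  (v18,v2,v19) [++-] → (1.29934, -1.09515, -0.245)–(0.647405, -1.99249, -0.245)  len=1.1092
  (v19,v2,v3) [-+-] → (1.29934, -1.09515, -0.245)–(2.095, 0, -0.245)  len=1.3537
  (v19,v3,v16) [--+] → (1.60066, -1.38236, -0.245)–(0.804995, -2.4775, -0.245)  len=1.3537
  (v16,v3,v0) [+-+] → (1.60066, -1.38236, -0.245)–(2.605, 0, -0.245)  len=1.7087

Chained into 2 loop(s):
  loop 1: 10 segments, perimeter = 12.3142
  loop 2: 10 segments, perimeter = 15.3118
Total perimeter = 27.626


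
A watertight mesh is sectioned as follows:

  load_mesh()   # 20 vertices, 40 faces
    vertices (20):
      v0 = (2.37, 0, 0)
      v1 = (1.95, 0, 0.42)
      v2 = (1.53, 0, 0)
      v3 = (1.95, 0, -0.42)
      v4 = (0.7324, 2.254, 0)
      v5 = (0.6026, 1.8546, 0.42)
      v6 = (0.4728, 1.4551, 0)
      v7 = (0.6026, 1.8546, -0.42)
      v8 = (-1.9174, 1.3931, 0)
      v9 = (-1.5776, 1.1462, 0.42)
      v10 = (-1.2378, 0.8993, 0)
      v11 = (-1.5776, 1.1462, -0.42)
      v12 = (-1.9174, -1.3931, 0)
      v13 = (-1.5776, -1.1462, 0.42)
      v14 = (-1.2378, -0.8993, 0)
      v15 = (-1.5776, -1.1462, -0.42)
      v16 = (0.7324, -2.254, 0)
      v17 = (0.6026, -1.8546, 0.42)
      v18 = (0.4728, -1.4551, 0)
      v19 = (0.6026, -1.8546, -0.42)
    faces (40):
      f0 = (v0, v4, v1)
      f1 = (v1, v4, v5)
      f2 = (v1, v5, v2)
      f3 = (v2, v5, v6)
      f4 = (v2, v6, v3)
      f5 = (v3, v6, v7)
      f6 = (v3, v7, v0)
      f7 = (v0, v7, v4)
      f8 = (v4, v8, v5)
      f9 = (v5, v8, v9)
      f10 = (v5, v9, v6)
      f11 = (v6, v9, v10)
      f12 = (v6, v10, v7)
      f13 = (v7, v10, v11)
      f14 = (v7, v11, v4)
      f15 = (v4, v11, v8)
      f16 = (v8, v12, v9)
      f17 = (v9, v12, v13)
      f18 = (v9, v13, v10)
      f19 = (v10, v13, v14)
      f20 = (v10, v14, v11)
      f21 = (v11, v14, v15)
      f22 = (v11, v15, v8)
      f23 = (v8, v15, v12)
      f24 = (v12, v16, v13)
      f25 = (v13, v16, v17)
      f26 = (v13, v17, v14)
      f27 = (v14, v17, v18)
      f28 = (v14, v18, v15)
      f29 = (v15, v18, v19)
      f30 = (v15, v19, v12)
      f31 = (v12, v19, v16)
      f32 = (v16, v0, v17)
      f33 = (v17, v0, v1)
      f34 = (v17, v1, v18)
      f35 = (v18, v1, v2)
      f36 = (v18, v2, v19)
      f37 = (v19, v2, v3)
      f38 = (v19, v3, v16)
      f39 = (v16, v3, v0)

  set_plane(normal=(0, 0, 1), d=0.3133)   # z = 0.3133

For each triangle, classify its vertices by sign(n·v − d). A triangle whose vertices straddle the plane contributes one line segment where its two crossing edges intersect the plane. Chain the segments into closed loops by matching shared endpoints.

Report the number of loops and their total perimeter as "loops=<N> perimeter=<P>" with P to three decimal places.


Straddling triangles (20 of 40):
  (v0,v4,v1) [--+] → (1.64067, 0.572623, 0.3133)–(2.0567, 0, 0.3133)  len=0.7078
  (v1,v4,v5) [+-+] → (1.64067, 0.572623, 0.3133)–(0.635575, 1.95607, 0.3133)  len=1.7100
  (v1,v5,v2) [++-] → (0.838204, 1.38344, 0.3133)–(1.8433, 0, 0.3133)  len=1.7100
  (v2,v5,v6) [-+-] → (0.838204, 1.38344, 0.3133)–(0.569625, 1.75311, 0.3133)  len=0.4569
  (v4,v8,v5) [--+] → (-0.0376, 1.73736, 0.3133)–(0.635575, 1.95607, 0.3133)  len=0.7078
  (v5,v8,v9) [+-+] → (-0.0376, 1.73736, 0.3133)–(-1.66393, 1.20892, 0.3133)  len=1.7100
  (v5,v9,v6) [++-] → (-1.0567, 1.22468, 0.3133)–(0.569625, 1.75311, 0.3133)  len=1.7100
  (v6,v9,v10) [-+-] → (-1.0567, 1.22468, 0.3133)–(-1.49127, 1.08348, 0.3133)  len=0.4569
  (v8,v12,v9) [--+] → (-1.66393, 0.501097, 0.3133)–(-1.66393, 1.20892, 0.3133)  len=0.7078
  (v9,v12,v13) [+-+] → (-1.66393, 0.501097, 0.3133)–(-1.66393, -1.20892, 0.3133)  len=1.7100
  (v9,v13,v10) [++-] → (-1.49127, -0.626546, 0.3133)–(-1.49127, 1.08348, 0.3133)  len=1.7100
  (v10,v13,v14) [-+-] → (-1.49127, -0.626546, 0.3133)–(-1.49127, -1.08348, 0.3133)  len=0.4569
  (v12,v16,v13) [--+] → (-0.99075, -1.42763, 0.3133)–(-1.66393, -1.20892, 0.3133)  len=0.7078
  (v13,v16,v17) [+-+] → (-0.99075, -1.42763, 0.3133)–(0.635575, -1.95607, 0.3133)  len=1.7100
  (v13,v17,v14) [++-] → (0.135051, -1.61191, 0.3133)–(-1.49127, -1.08348, 0.3133)  len=1.7100
  (v14,v17,v18) [-+-] → (0.135051, -1.61191, 0.3133)–(0.569625, -1.75311, 0.3133)  len=0.4569
  (v16,v0,v17) [--+] → (1.0516, -1.38344, 0.3133)–(0.635575, -1.95607, 0.3133)  len=0.7078
  (v17,v0,v1) [+-+] → (1.0516, -1.38344, 0.3133)–(2.0567, 0, 0.3133)  len=1.7100
  (v17,v1,v18) [++-] → (1.57472, -0.369665, 0.3133)–(0.569625, -1.75311, 0.3133)  len=1.7100
  (v18,v1,v2) [-+-] → (1.57472, -0.369665, 0.3133)–(1.8433, 0, 0.3133)  len=0.4569

Chained into 2 loop(s):
  loop 1: 10 segments, perimeter = 12.0891
  loop 2: 10 segments, perimeter = 10.8348
Total perimeter = 22.924

loops=2 perimeter=22.924
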